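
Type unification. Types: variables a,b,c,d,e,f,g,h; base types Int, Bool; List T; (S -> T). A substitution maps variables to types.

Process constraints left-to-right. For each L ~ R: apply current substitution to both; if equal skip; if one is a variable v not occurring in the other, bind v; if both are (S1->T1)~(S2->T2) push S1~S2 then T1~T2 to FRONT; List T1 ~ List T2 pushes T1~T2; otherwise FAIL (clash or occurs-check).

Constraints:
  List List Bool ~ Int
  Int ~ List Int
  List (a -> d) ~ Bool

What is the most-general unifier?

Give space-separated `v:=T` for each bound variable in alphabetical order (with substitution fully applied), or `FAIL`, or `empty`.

Answer: FAIL

Derivation:
step 1: unify List List Bool ~ Int  [subst: {-} | 2 pending]
  clash: List List Bool vs Int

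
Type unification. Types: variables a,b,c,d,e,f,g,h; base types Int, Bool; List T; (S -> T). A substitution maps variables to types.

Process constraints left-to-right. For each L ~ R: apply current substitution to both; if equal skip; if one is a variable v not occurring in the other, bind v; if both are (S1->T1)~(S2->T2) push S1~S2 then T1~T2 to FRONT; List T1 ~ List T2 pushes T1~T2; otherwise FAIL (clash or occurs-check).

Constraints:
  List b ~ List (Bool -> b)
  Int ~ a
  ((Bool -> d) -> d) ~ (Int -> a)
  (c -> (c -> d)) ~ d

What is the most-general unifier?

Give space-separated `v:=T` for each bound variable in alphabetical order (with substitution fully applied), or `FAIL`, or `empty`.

Answer: FAIL

Derivation:
step 1: unify List b ~ List (Bool -> b)  [subst: {-} | 3 pending]
  -> decompose List: push b~(Bool -> b)
step 2: unify b ~ (Bool -> b)  [subst: {-} | 3 pending]
  occurs-check fail: b in (Bool -> b)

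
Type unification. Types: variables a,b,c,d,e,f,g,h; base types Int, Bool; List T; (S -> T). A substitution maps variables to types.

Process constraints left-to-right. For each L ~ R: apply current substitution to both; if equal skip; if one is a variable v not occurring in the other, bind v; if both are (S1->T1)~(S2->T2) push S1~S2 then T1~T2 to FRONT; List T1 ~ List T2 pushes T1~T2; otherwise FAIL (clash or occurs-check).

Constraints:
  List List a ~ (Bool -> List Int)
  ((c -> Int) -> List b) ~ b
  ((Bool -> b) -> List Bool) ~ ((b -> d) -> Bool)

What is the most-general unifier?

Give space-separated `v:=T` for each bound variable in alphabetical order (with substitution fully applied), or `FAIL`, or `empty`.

step 1: unify List List a ~ (Bool -> List Int)  [subst: {-} | 2 pending]
  clash: List List a vs (Bool -> List Int)

Answer: FAIL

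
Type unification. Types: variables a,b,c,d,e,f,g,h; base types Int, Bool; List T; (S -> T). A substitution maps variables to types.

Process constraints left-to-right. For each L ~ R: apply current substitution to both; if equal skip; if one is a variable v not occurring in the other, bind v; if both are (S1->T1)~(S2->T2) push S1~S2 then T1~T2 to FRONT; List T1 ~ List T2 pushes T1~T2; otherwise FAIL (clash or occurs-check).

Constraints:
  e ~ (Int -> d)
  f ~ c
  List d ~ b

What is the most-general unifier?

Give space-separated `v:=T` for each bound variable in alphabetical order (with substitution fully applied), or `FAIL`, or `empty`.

Answer: b:=List d e:=(Int -> d) f:=c

Derivation:
step 1: unify e ~ (Int -> d)  [subst: {-} | 2 pending]
  bind e := (Int -> d)
step 2: unify f ~ c  [subst: {e:=(Int -> d)} | 1 pending]
  bind f := c
step 3: unify List d ~ b  [subst: {e:=(Int -> d), f:=c} | 0 pending]
  bind b := List d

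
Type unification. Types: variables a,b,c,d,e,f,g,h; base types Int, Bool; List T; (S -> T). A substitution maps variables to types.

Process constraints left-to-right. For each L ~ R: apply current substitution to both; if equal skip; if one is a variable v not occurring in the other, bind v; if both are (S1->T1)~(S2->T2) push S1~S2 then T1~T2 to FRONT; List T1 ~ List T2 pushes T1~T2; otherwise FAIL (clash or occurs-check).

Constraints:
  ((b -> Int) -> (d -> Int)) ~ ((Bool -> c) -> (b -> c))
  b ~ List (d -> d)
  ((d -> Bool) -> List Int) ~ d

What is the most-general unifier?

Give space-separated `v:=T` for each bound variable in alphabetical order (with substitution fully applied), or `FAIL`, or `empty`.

Answer: FAIL

Derivation:
step 1: unify ((b -> Int) -> (d -> Int)) ~ ((Bool -> c) -> (b -> c))  [subst: {-} | 2 pending]
  -> decompose arrow: push (b -> Int)~(Bool -> c), (d -> Int)~(b -> c)
step 2: unify (b -> Int) ~ (Bool -> c)  [subst: {-} | 3 pending]
  -> decompose arrow: push b~Bool, Int~c
step 3: unify b ~ Bool  [subst: {-} | 4 pending]
  bind b := Bool
step 4: unify Int ~ c  [subst: {b:=Bool} | 3 pending]
  bind c := Int
step 5: unify (d -> Int) ~ (Bool -> Int)  [subst: {b:=Bool, c:=Int} | 2 pending]
  -> decompose arrow: push d~Bool, Int~Int
step 6: unify d ~ Bool  [subst: {b:=Bool, c:=Int} | 3 pending]
  bind d := Bool
step 7: unify Int ~ Int  [subst: {b:=Bool, c:=Int, d:=Bool} | 2 pending]
  -> identical, skip
step 8: unify Bool ~ List (Bool -> Bool)  [subst: {b:=Bool, c:=Int, d:=Bool} | 1 pending]
  clash: Bool vs List (Bool -> Bool)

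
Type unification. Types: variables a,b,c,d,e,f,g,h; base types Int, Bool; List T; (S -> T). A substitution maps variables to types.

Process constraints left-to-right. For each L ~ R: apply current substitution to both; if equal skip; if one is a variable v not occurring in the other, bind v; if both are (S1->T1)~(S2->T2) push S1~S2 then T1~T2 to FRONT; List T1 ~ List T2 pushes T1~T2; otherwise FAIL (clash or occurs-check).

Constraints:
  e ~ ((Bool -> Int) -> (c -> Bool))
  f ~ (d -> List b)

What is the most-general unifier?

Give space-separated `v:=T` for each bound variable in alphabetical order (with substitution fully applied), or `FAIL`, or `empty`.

step 1: unify e ~ ((Bool -> Int) -> (c -> Bool))  [subst: {-} | 1 pending]
  bind e := ((Bool -> Int) -> (c -> Bool))
step 2: unify f ~ (d -> List b)  [subst: {e:=((Bool -> Int) -> (c -> Bool))} | 0 pending]
  bind f := (d -> List b)

Answer: e:=((Bool -> Int) -> (c -> Bool)) f:=(d -> List b)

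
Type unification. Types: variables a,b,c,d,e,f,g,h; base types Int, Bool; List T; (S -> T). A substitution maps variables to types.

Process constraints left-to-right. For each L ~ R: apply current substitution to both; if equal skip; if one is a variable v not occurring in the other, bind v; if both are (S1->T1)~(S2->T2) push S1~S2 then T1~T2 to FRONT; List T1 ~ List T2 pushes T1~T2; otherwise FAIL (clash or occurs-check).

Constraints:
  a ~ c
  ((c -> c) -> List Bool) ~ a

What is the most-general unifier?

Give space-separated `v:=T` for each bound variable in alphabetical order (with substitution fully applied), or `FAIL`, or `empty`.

Answer: FAIL

Derivation:
step 1: unify a ~ c  [subst: {-} | 1 pending]
  bind a := c
step 2: unify ((c -> c) -> List Bool) ~ c  [subst: {a:=c} | 0 pending]
  occurs-check fail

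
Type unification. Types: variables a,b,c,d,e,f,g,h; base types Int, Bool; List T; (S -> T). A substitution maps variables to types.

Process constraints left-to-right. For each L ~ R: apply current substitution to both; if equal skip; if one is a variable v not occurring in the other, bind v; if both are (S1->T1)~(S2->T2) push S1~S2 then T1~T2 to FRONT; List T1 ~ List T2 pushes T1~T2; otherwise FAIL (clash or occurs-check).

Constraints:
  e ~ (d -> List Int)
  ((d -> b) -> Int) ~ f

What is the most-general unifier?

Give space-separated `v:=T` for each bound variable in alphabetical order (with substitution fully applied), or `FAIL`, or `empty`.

Answer: e:=(d -> List Int) f:=((d -> b) -> Int)

Derivation:
step 1: unify e ~ (d -> List Int)  [subst: {-} | 1 pending]
  bind e := (d -> List Int)
step 2: unify ((d -> b) -> Int) ~ f  [subst: {e:=(d -> List Int)} | 0 pending]
  bind f := ((d -> b) -> Int)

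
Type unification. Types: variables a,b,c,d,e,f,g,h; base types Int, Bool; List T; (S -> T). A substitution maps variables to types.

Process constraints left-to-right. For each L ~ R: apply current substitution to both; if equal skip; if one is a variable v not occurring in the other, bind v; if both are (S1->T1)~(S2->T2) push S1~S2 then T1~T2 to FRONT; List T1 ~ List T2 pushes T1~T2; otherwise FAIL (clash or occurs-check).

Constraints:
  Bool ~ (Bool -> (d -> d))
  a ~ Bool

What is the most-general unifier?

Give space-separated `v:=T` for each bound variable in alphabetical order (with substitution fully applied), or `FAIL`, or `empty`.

Answer: FAIL

Derivation:
step 1: unify Bool ~ (Bool -> (d -> d))  [subst: {-} | 1 pending]
  clash: Bool vs (Bool -> (d -> d))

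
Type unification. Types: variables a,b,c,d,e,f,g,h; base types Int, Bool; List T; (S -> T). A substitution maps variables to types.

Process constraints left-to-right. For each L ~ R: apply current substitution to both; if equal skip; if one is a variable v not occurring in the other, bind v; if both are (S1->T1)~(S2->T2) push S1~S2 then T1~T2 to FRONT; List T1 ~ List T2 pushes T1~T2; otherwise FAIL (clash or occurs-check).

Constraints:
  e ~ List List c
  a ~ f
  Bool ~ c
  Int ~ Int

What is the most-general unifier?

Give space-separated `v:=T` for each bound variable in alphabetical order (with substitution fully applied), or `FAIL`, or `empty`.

Answer: a:=f c:=Bool e:=List List Bool

Derivation:
step 1: unify e ~ List List c  [subst: {-} | 3 pending]
  bind e := List List c
step 2: unify a ~ f  [subst: {e:=List List c} | 2 pending]
  bind a := f
step 3: unify Bool ~ c  [subst: {e:=List List c, a:=f} | 1 pending]
  bind c := Bool
step 4: unify Int ~ Int  [subst: {e:=List List c, a:=f, c:=Bool} | 0 pending]
  -> identical, skip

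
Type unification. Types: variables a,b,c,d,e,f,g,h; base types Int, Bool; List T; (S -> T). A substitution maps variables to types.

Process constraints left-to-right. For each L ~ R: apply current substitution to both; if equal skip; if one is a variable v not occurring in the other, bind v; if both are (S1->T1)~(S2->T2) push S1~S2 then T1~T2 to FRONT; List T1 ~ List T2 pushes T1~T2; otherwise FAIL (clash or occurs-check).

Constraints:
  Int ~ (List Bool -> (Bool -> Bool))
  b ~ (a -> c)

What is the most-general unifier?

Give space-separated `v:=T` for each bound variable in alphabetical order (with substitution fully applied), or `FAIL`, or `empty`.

Answer: FAIL

Derivation:
step 1: unify Int ~ (List Bool -> (Bool -> Bool))  [subst: {-} | 1 pending]
  clash: Int vs (List Bool -> (Bool -> Bool))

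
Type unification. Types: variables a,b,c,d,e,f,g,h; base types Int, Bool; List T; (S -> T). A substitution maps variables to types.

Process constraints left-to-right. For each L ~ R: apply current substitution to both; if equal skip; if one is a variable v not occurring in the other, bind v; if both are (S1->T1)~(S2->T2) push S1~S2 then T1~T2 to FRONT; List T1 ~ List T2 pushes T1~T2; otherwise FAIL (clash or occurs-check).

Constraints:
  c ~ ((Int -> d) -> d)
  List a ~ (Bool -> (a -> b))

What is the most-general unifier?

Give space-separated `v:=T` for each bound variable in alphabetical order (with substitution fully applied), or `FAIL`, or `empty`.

step 1: unify c ~ ((Int -> d) -> d)  [subst: {-} | 1 pending]
  bind c := ((Int -> d) -> d)
step 2: unify List a ~ (Bool -> (a -> b))  [subst: {c:=((Int -> d) -> d)} | 0 pending]
  clash: List a vs (Bool -> (a -> b))

Answer: FAIL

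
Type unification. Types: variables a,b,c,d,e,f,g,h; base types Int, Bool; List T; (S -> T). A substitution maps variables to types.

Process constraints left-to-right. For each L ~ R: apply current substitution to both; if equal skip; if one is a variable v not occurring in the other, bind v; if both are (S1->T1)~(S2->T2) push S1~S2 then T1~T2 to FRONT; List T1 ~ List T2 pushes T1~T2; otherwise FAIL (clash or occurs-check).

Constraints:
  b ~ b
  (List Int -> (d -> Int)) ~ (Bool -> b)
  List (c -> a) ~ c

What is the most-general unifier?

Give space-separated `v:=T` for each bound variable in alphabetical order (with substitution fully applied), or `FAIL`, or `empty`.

Answer: FAIL

Derivation:
step 1: unify b ~ b  [subst: {-} | 2 pending]
  -> identical, skip
step 2: unify (List Int -> (d -> Int)) ~ (Bool -> b)  [subst: {-} | 1 pending]
  -> decompose arrow: push List Int~Bool, (d -> Int)~b
step 3: unify List Int ~ Bool  [subst: {-} | 2 pending]
  clash: List Int vs Bool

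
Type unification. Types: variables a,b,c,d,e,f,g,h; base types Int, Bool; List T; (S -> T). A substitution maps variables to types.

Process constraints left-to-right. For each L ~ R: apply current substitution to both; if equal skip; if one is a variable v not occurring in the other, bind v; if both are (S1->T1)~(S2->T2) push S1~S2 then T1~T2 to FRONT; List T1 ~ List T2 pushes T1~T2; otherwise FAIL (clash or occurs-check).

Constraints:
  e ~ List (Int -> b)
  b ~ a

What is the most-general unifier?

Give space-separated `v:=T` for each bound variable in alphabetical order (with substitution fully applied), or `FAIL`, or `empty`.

step 1: unify e ~ List (Int -> b)  [subst: {-} | 1 pending]
  bind e := List (Int -> b)
step 2: unify b ~ a  [subst: {e:=List (Int -> b)} | 0 pending]
  bind b := a

Answer: b:=a e:=List (Int -> a)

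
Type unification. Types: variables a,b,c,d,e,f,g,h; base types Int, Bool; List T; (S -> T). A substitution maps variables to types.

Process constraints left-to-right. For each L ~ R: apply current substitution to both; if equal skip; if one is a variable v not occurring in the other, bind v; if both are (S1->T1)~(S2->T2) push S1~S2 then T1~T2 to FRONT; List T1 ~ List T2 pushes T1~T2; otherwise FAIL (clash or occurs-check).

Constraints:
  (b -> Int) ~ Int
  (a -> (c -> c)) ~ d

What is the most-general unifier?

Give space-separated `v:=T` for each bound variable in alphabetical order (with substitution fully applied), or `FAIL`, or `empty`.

step 1: unify (b -> Int) ~ Int  [subst: {-} | 1 pending]
  clash: (b -> Int) vs Int

Answer: FAIL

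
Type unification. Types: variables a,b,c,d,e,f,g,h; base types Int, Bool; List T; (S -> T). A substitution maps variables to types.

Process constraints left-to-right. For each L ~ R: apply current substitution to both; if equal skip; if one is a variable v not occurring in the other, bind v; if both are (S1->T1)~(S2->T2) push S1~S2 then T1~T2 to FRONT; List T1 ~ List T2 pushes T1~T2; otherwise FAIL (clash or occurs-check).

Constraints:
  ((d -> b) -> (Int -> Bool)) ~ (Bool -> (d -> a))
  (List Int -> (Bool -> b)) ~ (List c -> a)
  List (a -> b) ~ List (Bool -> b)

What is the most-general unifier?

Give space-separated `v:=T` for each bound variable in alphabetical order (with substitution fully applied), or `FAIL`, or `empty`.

step 1: unify ((d -> b) -> (Int -> Bool)) ~ (Bool -> (d -> a))  [subst: {-} | 2 pending]
  -> decompose arrow: push (d -> b)~Bool, (Int -> Bool)~(d -> a)
step 2: unify (d -> b) ~ Bool  [subst: {-} | 3 pending]
  clash: (d -> b) vs Bool

Answer: FAIL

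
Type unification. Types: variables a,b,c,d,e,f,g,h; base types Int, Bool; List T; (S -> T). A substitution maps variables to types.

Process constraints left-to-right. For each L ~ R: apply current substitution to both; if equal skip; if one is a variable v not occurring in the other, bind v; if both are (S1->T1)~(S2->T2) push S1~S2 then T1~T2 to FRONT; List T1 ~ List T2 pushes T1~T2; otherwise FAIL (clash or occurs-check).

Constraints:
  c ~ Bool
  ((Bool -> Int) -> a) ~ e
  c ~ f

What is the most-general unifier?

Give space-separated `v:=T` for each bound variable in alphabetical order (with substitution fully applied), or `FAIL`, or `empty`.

Answer: c:=Bool e:=((Bool -> Int) -> a) f:=Bool

Derivation:
step 1: unify c ~ Bool  [subst: {-} | 2 pending]
  bind c := Bool
step 2: unify ((Bool -> Int) -> a) ~ e  [subst: {c:=Bool} | 1 pending]
  bind e := ((Bool -> Int) -> a)
step 3: unify Bool ~ f  [subst: {c:=Bool, e:=((Bool -> Int) -> a)} | 0 pending]
  bind f := Bool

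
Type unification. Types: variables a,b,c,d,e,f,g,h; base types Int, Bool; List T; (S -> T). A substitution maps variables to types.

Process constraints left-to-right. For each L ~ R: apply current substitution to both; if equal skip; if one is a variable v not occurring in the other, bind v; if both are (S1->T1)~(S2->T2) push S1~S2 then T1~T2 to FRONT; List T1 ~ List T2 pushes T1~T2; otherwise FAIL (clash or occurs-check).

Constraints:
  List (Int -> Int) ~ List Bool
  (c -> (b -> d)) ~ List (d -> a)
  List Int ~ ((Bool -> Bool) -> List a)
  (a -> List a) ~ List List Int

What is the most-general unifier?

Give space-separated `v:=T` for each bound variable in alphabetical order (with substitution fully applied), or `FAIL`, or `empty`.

Answer: FAIL

Derivation:
step 1: unify List (Int -> Int) ~ List Bool  [subst: {-} | 3 pending]
  -> decompose List: push (Int -> Int)~Bool
step 2: unify (Int -> Int) ~ Bool  [subst: {-} | 3 pending]
  clash: (Int -> Int) vs Bool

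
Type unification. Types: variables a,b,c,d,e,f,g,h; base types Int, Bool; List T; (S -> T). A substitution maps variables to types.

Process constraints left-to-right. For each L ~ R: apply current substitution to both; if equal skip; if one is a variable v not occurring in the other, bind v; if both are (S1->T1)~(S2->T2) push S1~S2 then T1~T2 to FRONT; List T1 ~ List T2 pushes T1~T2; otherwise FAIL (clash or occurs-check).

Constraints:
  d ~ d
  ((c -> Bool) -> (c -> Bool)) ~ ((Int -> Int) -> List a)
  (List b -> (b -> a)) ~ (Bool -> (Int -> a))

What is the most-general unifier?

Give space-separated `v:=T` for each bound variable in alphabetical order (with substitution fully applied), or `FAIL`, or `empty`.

Answer: FAIL

Derivation:
step 1: unify d ~ d  [subst: {-} | 2 pending]
  -> identical, skip
step 2: unify ((c -> Bool) -> (c -> Bool)) ~ ((Int -> Int) -> List a)  [subst: {-} | 1 pending]
  -> decompose arrow: push (c -> Bool)~(Int -> Int), (c -> Bool)~List a
step 3: unify (c -> Bool) ~ (Int -> Int)  [subst: {-} | 2 pending]
  -> decompose arrow: push c~Int, Bool~Int
step 4: unify c ~ Int  [subst: {-} | 3 pending]
  bind c := Int
step 5: unify Bool ~ Int  [subst: {c:=Int} | 2 pending]
  clash: Bool vs Int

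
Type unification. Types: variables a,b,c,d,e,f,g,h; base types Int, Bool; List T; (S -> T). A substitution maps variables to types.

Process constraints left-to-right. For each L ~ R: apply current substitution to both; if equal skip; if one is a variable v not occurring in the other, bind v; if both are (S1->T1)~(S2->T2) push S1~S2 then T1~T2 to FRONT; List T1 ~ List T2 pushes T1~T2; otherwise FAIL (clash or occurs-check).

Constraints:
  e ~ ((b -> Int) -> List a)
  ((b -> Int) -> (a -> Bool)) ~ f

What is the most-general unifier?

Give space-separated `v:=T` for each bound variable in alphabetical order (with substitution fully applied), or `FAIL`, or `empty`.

step 1: unify e ~ ((b -> Int) -> List a)  [subst: {-} | 1 pending]
  bind e := ((b -> Int) -> List a)
step 2: unify ((b -> Int) -> (a -> Bool)) ~ f  [subst: {e:=((b -> Int) -> List a)} | 0 pending]
  bind f := ((b -> Int) -> (a -> Bool))

Answer: e:=((b -> Int) -> List a) f:=((b -> Int) -> (a -> Bool))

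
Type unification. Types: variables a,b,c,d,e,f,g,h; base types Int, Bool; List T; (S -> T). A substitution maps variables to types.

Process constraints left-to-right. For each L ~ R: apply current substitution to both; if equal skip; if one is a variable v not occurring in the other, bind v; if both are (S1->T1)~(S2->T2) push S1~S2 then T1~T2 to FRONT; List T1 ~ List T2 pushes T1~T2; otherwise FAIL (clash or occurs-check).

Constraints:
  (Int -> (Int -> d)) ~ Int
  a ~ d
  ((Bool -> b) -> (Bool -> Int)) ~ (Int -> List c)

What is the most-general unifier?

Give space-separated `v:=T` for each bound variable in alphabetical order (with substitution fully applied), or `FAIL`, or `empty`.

step 1: unify (Int -> (Int -> d)) ~ Int  [subst: {-} | 2 pending]
  clash: (Int -> (Int -> d)) vs Int

Answer: FAIL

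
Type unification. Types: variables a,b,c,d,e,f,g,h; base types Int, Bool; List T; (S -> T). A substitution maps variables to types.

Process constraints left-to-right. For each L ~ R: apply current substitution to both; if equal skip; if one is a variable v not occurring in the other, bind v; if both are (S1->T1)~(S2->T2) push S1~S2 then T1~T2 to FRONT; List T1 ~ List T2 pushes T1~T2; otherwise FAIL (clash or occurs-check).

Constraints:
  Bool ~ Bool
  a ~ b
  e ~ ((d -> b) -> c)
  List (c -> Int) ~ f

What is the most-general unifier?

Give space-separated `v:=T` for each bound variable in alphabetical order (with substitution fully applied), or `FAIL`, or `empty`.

Answer: a:=b e:=((d -> b) -> c) f:=List (c -> Int)

Derivation:
step 1: unify Bool ~ Bool  [subst: {-} | 3 pending]
  -> identical, skip
step 2: unify a ~ b  [subst: {-} | 2 pending]
  bind a := b
step 3: unify e ~ ((d -> b) -> c)  [subst: {a:=b} | 1 pending]
  bind e := ((d -> b) -> c)
step 4: unify List (c -> Int) ~ f  [subst: {a:=b, e:=((d -> b) -> c)} | 0 pending]
  bind f := List (c -> Int)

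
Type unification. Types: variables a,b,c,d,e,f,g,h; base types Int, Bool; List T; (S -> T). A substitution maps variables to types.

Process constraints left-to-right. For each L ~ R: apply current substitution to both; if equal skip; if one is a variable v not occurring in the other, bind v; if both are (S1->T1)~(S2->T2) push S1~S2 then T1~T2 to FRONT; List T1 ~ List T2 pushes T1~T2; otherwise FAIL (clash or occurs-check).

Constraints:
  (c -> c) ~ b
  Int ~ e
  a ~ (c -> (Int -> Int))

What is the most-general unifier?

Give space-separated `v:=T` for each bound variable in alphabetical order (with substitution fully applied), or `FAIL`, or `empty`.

Answer: a:=(c -> (Int -> Int)) b:=(c -> c) e:=Int

Derivation:
step 1: unify (c -> c) ~ b  [subst: {-} | 2 pending]
  bind b := (c -> c)
step 2: unify Int ~ e  [subst: {b:=(c -> c)} | 1 pending]
  bind e := Int
step 3: unify a ~ (c -> (Int -> Int))  [subst: {b:=(c -> c), e:=Int} | 0 pending]
  bind a := (c -> (Int -> Int))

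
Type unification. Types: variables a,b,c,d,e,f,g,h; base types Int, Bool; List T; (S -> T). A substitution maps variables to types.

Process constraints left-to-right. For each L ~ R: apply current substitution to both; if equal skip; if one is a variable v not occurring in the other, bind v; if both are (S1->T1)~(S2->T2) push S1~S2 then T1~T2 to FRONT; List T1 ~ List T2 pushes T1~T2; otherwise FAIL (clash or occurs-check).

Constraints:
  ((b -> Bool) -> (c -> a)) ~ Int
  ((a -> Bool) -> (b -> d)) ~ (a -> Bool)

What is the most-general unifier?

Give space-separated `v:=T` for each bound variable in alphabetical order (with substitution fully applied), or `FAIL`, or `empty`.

Answer: FAIL

Derivation:
step 1: unify ((b -> Bool) -> (c -> a)) ~ Int  [subst: {-} | 1 pending]
  clash: ((b -> Bool) -> (c -> a)) vs Int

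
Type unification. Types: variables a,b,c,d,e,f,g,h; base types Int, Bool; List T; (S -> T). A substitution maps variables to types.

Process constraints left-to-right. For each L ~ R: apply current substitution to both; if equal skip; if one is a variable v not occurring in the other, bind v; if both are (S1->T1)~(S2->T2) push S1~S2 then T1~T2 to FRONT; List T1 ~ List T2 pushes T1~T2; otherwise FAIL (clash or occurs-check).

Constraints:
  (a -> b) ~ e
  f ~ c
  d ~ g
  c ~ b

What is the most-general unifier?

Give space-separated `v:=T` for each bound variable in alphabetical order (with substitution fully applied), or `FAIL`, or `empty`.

Answer: c:=b d:=g e:=(a -> b) f:=b

Derivation:
step 1: unify (a -> b) ~ e  [subst: {-} | 3 pending]
  bind e := (a -> b)
step 2: unify f ~ c  [subst: {e:=(a -> b)} | 2 pending]
  bind f := c
step 3: unify d ~ g  [subst: {e:=(a -> b), f:=c} | 1 pending]
  bind d := g
step 4: unify c ~ b  [subst: {e:=(a -> b), f:=c, d:=g} | 0 pending]
  bind c := b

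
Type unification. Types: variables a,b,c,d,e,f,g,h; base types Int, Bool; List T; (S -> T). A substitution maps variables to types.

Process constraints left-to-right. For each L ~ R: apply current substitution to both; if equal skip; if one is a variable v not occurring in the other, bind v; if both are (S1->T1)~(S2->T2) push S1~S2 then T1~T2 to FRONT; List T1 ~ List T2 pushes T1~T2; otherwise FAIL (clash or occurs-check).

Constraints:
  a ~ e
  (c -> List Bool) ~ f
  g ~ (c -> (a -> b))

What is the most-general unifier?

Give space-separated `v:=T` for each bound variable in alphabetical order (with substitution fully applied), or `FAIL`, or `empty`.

Answer: a:=e f:=(c -> List Bool) g:=(c -> (e -> b))

Derivation:
step 1: unify a ~ e  [subst: {-} | 2 pending]
  bind a := e
step 2: unify (c -> List Bool) ~ f  [subst: {a:=e} | 1 pending]
  bind f := (c -> List Bool)
step 3: unify g ~ (c -> (e -> b))  [subst: {a:=e, f:=(c -> List Bool)} | 0 pending]
  bind g := (c -> (e -> b))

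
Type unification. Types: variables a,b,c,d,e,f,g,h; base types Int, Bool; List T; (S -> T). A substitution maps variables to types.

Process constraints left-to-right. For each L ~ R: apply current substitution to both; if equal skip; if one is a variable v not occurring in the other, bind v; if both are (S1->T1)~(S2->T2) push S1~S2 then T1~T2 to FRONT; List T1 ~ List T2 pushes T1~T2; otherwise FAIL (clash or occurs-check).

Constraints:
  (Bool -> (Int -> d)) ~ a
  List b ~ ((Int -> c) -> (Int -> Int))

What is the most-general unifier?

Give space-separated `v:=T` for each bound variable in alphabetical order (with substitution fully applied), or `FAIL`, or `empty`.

Answer: FAIL

Derivation:
step 1: unify (Bool -> (Int -> d)) ~ a  [subst: {-} | 1 pending]
  bind a := (Bool -> (Int -> d))
step 2: unify List b ~ ((Int -> c) -> (Int -> Int))  [subst: {a:=(Bool -> (Int -> d))} | 0 pending]
  clash: List b vs ((Int -> c) -> (Int -> Int))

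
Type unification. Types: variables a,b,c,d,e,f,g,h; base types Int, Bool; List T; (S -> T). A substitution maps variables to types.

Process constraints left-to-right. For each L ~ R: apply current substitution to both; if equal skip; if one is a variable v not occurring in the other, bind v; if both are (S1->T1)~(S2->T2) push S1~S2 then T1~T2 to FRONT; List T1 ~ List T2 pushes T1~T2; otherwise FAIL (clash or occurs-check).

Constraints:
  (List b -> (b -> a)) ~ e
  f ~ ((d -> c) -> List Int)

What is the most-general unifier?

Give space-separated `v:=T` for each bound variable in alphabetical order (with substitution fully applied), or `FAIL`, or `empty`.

Answer: e:=(List b -> (b -> a)) f:=((d -> c) -> List Int)

Derivation:
step 1: unify (List b -> (b -> a)) ~ e  [subst: {-} | 1 pending]
  bind e := (List b -> (b -> a))
step 2: unify f ~ ((d -> c) -> List Int)  [subst: {e:=(List b -> (b -> a))} | 0 pending]
  bind f := ((d -> c) -> List Int)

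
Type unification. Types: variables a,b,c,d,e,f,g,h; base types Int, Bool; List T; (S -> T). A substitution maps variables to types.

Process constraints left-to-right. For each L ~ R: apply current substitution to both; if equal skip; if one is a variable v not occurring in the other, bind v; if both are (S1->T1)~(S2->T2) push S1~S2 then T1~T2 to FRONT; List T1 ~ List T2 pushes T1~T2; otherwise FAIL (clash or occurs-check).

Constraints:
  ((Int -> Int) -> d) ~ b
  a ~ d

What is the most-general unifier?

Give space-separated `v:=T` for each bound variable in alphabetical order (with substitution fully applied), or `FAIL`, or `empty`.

step 1: unify ((Int -> Int) -> d) ~ b  [subst: {-} | 1 pending]
  bind b := ((Int -> Int) -> d)
step 2: unify a ~ d  [subst: {b:=((Int -> Int) -> d)} | 0 pending]
  bind a := d

Answer: a:=d b:=((Int -> Int) -> d)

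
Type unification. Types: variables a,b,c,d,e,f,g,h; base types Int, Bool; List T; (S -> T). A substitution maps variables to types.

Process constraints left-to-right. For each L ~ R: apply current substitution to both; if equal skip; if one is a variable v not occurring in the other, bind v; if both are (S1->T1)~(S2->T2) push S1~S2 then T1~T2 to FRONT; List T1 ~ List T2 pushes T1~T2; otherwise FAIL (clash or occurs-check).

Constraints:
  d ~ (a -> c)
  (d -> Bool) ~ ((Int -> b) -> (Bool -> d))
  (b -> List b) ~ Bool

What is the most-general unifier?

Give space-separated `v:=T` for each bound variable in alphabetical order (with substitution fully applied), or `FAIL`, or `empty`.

Answer: FAIL

Derivation:
step 1: unify d ~ (a -> c)  [subst: {-} | 2 pending]
  bind d := (a -> c)
step 2: unify ((a -> c) -> Bool) ~ ((Int -> b) -> (Bool -> (a -> c)))  [subst: {d:=(a -> c)} | 1 pending]
  -> decompose arrow: push (a -> c)~(Int -> b), Bool~(Bool -> (a -> c))
step 3: unify (a -> c) ~ (Int -> b)  [subst: {d:=(a -> c)} | 2 pending]
  -> decompose arrow: push a~Int, c~b
step 4: unify a ~ Int  [subst: {d:=(a -> c)} | 3 pending]
  bind a := Int
step 5: unify c ~ b  [subst: {d:=(a -> c), a:=Int} | 2 pending]
  bind c := b
step 6: unify Bool ~ (Bool -> (Int -> b))  [subst: {d:=(a -> c), a:=Int, c:=b} | 1 pending]
  clash: Bool vs (Bool -> (Int -> b))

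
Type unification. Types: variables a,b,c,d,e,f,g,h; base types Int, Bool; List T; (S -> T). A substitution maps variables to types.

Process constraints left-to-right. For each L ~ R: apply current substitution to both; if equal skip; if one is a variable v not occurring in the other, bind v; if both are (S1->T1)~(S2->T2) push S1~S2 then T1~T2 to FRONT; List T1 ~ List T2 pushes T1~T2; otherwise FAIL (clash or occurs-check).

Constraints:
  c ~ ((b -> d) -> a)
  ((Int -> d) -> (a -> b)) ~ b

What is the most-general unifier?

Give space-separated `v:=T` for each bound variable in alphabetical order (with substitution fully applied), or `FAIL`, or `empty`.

step 1: unify c ~ ((b -> d) -> a)  [subst: {-} | 1 pending]
  bind c := ((b -> d) -> a)
step 2: unify ((Int -> d) -> (a -> b)) ~ b  [subst: {c:=((b -> d) -> a)} | 0 pending]
  occurs-check fail

Answer: FAIL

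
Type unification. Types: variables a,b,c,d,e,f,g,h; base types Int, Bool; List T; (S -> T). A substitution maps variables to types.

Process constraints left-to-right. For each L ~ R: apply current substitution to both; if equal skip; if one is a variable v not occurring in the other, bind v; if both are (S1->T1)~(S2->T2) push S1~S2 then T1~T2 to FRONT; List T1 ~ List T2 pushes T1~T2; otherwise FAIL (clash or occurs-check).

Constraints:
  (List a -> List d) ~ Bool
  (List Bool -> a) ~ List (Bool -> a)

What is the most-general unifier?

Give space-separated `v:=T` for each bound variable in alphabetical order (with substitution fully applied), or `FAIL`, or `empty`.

step 1: unify (List a -> List d) ~ Bool  [subst: {-} | 1 pending]
  clash: (List a -> List d) vs Bool

Answer: FAIL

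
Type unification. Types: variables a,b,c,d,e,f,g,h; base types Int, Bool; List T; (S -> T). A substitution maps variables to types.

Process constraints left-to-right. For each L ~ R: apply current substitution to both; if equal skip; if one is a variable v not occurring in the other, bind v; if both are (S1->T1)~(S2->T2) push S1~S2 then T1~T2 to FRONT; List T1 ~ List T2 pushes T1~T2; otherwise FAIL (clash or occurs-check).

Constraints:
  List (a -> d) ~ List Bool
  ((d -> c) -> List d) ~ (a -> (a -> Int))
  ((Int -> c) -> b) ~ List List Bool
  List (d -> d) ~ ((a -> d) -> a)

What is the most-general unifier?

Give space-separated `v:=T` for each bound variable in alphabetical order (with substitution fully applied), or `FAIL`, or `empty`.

step 1: unify List (a -> d) ~ List Bool  [subst: {-} | 3 pending]
  -> decompose List: push (a -> d)~Bool
step 2: unify (a -> d) ~ Bool  [subst: {-} | 3 pending]
  clash: (a -> d) vs Bool

Answer: FAIL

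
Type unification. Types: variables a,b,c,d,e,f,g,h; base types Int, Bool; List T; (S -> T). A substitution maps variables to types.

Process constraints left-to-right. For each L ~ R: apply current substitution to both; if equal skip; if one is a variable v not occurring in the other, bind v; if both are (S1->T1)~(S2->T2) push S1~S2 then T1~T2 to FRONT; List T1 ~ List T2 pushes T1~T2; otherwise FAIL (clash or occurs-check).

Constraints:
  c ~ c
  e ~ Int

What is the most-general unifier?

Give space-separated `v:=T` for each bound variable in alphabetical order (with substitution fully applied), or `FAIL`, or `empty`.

Answer: e:=Int

Derivation:
step 1: unify c ~ c  [subst: {-} | 1 pending]
  -> identical, skip
step 2: unify e ~ Int  [subst: {-} | 0 pending]
  bind e := Int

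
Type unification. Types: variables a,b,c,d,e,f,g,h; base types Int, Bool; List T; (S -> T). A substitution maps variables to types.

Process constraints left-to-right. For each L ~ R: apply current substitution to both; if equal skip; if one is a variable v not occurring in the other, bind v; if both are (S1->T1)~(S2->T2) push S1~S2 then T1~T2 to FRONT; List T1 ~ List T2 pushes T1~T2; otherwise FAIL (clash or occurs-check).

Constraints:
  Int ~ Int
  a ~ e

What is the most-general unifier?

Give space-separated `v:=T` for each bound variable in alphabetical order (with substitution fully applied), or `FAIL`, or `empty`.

Answer: a:=e

Derivation:
step 1: unify Int ~ Int  [subst: {-} | 1 pending]
  -> identical, skip
step 2: unify a ~ e  [subst: {-} | 0 pending]
  bind a := e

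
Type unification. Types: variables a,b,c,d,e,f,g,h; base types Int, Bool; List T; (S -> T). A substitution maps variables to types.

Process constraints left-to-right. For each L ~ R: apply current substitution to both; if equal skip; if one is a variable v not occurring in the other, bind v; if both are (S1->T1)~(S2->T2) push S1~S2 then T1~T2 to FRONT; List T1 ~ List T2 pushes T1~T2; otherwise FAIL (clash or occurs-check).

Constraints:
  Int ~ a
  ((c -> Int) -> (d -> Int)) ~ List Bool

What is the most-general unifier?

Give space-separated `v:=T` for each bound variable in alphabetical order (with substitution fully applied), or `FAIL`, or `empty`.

step 1: unify Int ~ a  [subst: {-} | 1 pending]
  bind a := Int
step 2: unify ((c -> Int) -> (d -> Int)) ~ List Bool  [subst: {a:=Int} | 0 pending]
  clash: ((c -> Int) -> (d -> Int)) vs List Bool

Answer: FAIL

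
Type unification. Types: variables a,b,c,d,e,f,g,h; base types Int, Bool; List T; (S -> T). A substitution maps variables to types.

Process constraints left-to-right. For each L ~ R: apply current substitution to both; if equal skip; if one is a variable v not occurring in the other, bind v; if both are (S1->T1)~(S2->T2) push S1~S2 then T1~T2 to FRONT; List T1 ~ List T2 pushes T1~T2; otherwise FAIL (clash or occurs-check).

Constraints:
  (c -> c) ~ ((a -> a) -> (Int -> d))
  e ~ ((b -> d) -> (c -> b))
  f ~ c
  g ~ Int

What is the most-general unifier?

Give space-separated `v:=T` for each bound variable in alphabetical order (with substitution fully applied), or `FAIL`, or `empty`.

step 1: unify (c -> c) ~ ((a -> a) -> (Int -> d))  [subst: {-} | 3 pending]
  -> decompose arrow: push c~(a -> a), c~(Int -> d)
step 2: unify c ~ (a -> a)  [subst: {-} | 4 pending]
  bind c := (a -> a)
step 3: unify (a -> a) ~ (Int -> d)  [subst: {c:=(a -> a)} | 3 pending]
  -> decompose arrow: push a~Int, a~d
step 4: unify a ~ Int  [subst: {c:=(a -> a)} | 4 pending]
  bind a := Int
step 5: unify Int ~ d  [subst: {c:=(a -> a), a:=Int} | 3 pending]
  bind d := Int
step 6: unify e ~ ((b -> Int) -> ((Int -> Int) -> b))  [subst: {c:=(a -> a), a:=Int, d:=Int} | 2 pending]
  bind e := ((b -> Int) -> ((Int -> Int) -> b))
step 7: unify f ~ (Int -> Int)  [subst: {c:=(a -> a), a:=Int, d:=Int, e:=((b -> Int) -> ((Int -> Int) -> b))} | 1 pending]
  bind f := (Int -> Int)
step 8: unify g ~ Int  [subst: {c:=(a -> a), a:=Int, d:=Int, e:=((b -> Int) -> ((Int -> Int) -> b)), f:=(Int -> Int)} | 0 pending]
  bind g := Int

Answer: a:=Int c:=(Int -> Int) d:=Int e:=((b -> Int) -> ((Int -> Int) -> b)) f:=(Int -> Int) g:=Int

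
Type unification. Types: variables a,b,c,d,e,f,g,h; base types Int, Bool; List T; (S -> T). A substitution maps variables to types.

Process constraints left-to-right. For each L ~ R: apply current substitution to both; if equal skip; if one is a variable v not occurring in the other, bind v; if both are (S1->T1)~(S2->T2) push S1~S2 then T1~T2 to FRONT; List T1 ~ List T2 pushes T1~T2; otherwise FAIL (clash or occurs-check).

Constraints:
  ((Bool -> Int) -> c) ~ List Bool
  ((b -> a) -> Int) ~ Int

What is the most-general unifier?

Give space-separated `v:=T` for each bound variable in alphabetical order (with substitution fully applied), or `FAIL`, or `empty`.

Answer: FAIL

Derivation:
step 1: unify ((Bool -> Int) -> c) ~ List Bool  [subst: {-} | 1 pending]
  clash: ((Bool -> Int) -> c) vs List Bool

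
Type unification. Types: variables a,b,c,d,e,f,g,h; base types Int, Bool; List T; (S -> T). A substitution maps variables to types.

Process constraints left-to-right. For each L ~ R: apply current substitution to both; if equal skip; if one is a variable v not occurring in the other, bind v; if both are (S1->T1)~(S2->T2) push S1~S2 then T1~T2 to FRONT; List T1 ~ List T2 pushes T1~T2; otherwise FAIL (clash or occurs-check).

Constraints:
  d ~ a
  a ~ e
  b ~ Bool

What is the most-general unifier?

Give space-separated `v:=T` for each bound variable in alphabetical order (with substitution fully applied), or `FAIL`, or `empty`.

step 1: unify d ~ a  [subst: {-} | 2 pending]
  bind d := a
step 2: unify a ~ e  [subst: {d:=a} | 1 pending]
  bind a := e
step 3: unify b ~ Bool  [subst: {d:=a, a:=e} | 0 pending]
  bind b := Bool

Answer: a:=e b:=Bool d:=e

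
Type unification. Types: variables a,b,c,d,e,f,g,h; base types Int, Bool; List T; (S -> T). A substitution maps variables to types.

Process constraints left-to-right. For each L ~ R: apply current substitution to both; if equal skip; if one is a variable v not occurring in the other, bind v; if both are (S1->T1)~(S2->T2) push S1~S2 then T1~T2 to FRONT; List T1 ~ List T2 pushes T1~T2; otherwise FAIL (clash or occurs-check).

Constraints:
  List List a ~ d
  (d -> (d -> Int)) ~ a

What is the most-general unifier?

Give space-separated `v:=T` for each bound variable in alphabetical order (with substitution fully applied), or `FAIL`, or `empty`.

Answer: FAIL

Derivation:
step 1: unify List List a ~ d  [subst: {-} | 1 pending]
  bind d := List List a
step 2: unify (List List a -> (List List a -> Int)) ~ a  [subst: {d:=List List a} | 0 pending]
  occurs-check fail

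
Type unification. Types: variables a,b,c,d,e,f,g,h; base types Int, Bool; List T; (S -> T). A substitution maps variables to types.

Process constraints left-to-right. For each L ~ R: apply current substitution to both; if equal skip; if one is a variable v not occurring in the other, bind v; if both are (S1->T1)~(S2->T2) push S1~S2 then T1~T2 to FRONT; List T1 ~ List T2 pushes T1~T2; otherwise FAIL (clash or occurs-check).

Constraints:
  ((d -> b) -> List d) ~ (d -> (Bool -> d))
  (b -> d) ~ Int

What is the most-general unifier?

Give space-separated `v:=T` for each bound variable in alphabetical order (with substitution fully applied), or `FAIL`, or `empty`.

step 1: unify ((d -> b) -> List d) ~ (d -> (Bool -> d))  [subst: {-} | 1 pending]
  -> decompose arrow: push (d -> b)~d, List d~(Bool -> d)
step 2: unify (d -> b) ~ d  [subst: {-} | 2 pending]
  occurs-check fail

Answer: FAIL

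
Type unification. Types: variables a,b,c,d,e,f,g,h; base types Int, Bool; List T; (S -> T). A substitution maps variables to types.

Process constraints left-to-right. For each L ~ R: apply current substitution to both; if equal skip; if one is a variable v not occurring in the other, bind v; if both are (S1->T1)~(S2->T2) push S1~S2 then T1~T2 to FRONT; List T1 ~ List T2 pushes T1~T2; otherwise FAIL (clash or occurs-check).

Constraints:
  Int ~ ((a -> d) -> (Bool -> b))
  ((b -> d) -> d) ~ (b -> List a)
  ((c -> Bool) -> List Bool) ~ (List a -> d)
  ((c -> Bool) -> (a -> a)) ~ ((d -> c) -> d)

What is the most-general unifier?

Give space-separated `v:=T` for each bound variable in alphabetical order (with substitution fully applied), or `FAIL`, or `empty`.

Answer: FAIL

Derivation:
step 1: unify Int ~ ((a -> d) -> (Bool -> b))  [subst: {-} | 3 pending]
  clash: Int vs ((a -> d) -> (Bool -> b))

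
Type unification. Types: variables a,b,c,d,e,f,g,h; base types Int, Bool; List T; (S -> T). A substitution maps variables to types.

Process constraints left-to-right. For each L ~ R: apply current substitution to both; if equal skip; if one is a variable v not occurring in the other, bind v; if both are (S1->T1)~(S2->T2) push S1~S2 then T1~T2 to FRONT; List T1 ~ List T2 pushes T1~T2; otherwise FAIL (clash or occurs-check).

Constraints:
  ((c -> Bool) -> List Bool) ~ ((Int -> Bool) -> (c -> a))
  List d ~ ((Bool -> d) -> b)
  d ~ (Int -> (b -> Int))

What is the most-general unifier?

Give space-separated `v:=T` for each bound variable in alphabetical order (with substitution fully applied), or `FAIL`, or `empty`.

step 1: unify ((c -> Bool) -> List Bool) ~ ((Int -> Bool) -> (c -> a))  [subst: {-} | 2 pending]
  -> decompose arrow: push (c -> Bool)~(Int -> Bool), List Bool~(c -> a)
step 2: unify (c -> Bool) ~ (Int -> Bool)  [subst: {-} | 3 pending]
  -> decompose arrow: push c~Int, Bool~Bool
step 3: unify c ~ Int  [subst: {-} | 4 pending]
  bind c := Int
step 4: unify Bool ~ Bool  [subst: {c:=Int} | 3 pending]
  -> identical, skip
step 5: unify List Bool ~ (Int -> a)  [subst: {c:=Int} | 2 pending]
  clash: List Bool vs (Int -> a)

Answer: FAIL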